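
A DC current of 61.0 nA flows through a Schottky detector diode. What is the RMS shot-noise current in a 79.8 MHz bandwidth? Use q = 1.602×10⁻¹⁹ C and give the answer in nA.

I_n = √(2qI·B)
2qI·B = 2 × 1.602×10⁻¹⁹ × 6.10×10⁻⁸ × 7.98×10⁷ = 1.56×10⁻¹⁸ A²
I_n = √(1.56×10⁻¹⁸) = 1.25×10⁻⁹ A = 1.25 nA

1.25 nA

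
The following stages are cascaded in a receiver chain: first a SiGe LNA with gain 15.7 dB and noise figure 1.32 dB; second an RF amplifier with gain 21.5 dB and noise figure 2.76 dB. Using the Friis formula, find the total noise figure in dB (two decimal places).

Convert to linear (a loss of L dB is a gain of −L dB): F_i = 10^(NF_i/10), G_i = 10^(G_i,dB/10)
  Stage 1: F_1 = 10^(1.32/10) = 1.355, G_1 = 10^(15.7/10) = 37.15
  Stage 2: F_2 = 10^(2.76/10) = 1.888, G_2 = 10^(21.5/10) = 141.3
Friis cascade:
  F = 1.355 + (1.888 − 1)/37.15 = 1.379
NF = 10 log₁₀(1.379) = 1.40 dB

1.40 dB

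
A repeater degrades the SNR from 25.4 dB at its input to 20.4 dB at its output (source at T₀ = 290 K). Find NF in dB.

5.0 dB

NF (dB) = SNR_in(dB) − SNR_out(dB) when the source is at T₀
NF = 25.4 − 20.4 = 5.0 dB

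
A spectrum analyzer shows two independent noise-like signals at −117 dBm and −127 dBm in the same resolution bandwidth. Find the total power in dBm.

Convert to linear, add, convert back:
P₁ = 2.00×10⁻¹⁵ W, P₂ = 2.00×10⁻¹⁶ W
P_tot = 2.19×10⁻¹⁵ W → 10 log₁₀(P_tot / 10⁻³) = −116.6 dBm

−116.6 dBm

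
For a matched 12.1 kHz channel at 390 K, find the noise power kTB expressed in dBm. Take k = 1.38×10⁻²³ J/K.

P_n = kTB = 1.38×10⁻²³ × 390 × 1.21×10⁴ = 6.51×10⁻¹⁷ W
In dBm: 10 log₁₀(6.51×10⁻¹⁷ / 10⁻³) = −131.9 dBm

−131.9 dBm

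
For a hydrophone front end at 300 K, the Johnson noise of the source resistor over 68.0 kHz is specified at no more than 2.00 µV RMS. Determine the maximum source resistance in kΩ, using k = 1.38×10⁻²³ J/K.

3.55 kΩ

Johnson–Nyquist: V_n = √(4kTRB) ⇒ R = V_n² / (4kTB)
4kTB = 4 × 1.38×10⁻²³ × 300 × 6.80×10⁴ = 1.13×10⁻¹⁵
R = (2.00×10⁻⁶)² / 1.13×10⁻¹⁵ = 3.55×10³ Ω = 3.55 kΩ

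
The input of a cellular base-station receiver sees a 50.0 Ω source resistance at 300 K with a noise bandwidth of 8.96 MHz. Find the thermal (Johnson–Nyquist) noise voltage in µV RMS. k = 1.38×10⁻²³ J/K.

2.72 µV

V_n = √(4kTRB)
4kTRB = 4 × 1.38×10⁻²³ × 300 × 5.00×10¹ × 8.96×10⁶ = 7.42×10⁻¹² V²
V_n = √(7.42×10⁻¹²) = 2.72×10⁻⁶ V = 2.72 µV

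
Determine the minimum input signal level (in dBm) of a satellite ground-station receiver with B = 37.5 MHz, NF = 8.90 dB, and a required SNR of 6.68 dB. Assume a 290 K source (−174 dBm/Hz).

Sensitivity = −174 + 10 log₁₀(B) + NF + SNR_min
= −174 + 75.74 + 8.90 + 6.68
= −82.68 dBm → −82.7 dBm

−82.7 dBm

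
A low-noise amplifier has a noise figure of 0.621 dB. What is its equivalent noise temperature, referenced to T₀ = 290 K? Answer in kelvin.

F = 10^(0.621/10) = 1.15372
T_e = (F − 1)·T₀ = (1.15372 − 1) × 290 = 44.6 K

44.6 K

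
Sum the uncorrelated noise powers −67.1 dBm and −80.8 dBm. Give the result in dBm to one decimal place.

−66.9 dBm

Convert to linear, add, convert back:
P₁ = 1.95×10⁻¹⁰ W, P₂ = 8.32×10⁻¹² W
P_tot = 2.03×10⁻¹⁰ W → 10 log₁₀(P_tot / 10⁻³) = −66.9 dBm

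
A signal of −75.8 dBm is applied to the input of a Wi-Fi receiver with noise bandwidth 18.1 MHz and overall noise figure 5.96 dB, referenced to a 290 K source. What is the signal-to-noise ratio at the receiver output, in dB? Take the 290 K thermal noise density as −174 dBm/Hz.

19.7 dB

Noise floor: N = −174 + 10 log₁₀(B) + NF
10 log₁₀(1.81×10⁷) = 72.58 dB
N = −174 + 72.58 + 5.96 = −95.46 dBm
SNR = P_sig − N = −75.8 − (−95.46) = 19.66 dB → 19.7 dB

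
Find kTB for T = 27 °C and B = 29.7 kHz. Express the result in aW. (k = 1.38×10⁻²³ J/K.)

T = 27 °C + 273.15 = 300.15 K
P_n = kTB = 1.38×10⁻²³ × 300.15 × 2.97×10⁴ = 1.23×10⁻¹⁶ W = 123 aW

123 aW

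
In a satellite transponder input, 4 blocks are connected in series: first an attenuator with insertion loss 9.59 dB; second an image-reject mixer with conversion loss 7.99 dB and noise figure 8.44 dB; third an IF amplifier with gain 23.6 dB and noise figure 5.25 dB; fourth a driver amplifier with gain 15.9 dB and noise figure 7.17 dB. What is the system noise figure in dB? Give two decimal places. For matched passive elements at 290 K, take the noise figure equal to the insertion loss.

22.99 dB

Convert to linear (a loss of L dB is a gain of −L dB): F_i = 10^(NF_i/10), G_i = 10^(G_i,dB/10)
  Stage 1: F_1 = 10^(9.59/10) = 9.099, G_1 = 10^(−9.59/10) = 0.1099
  Stage 2: F_2 = 10^(8.44/10) = 6.982, G_2 = 10^(−7.99/10) = 0.1589
  Stage 3: F_3 = 10^(5.25/10) = 3.350, G_3 = 10^(23.6/10) = 229.1
  Stage 4: F_4 = 10^(7.17/10) = 5.212, G_4 = 10^(15.9/10) = 38.90
Friis cascade:
  F = 9.099 + (6.982 − 1)/0.1099 + (3.350 − 1)/0.01746 + (5.212 − 1)/3.999 = 199.2
NF = 10 log₁₀(199.2) = 22.99 dB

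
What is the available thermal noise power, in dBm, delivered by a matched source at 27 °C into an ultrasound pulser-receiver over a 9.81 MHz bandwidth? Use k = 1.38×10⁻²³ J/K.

T = 27 °C + 273.15 = 300.15 K
P_n = kTB = 1.38×10⁻²³ × 300.15 × 9.81×10⁶ = 4.06×10⁻¹⁴ W
In dBm: 10 log₁₀(4.06×10⁻¹⁴ / 10⁻³) = −103.9 dBm

−103.9 dBm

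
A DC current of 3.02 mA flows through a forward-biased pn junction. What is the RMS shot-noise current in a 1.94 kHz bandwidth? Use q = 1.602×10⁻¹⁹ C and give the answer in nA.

1.37 nA

I_n = √(2qI·B)
2qI·B = 2 × 1.602×10⁻¹⁹ × 3.02×10⁻³ × 1.94×10³ = 1.88×10⁻¹⁸ A²
I_n = √(1.88×10⁻¹⁸) = 1.37×10⁻⁹ A = 1.37 nA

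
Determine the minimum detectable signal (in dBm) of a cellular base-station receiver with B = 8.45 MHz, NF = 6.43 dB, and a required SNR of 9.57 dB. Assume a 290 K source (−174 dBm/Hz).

−88.7 dBm

Sensitivity = −174 + 10 log₁₀(B) + NF + SNR_min
= −174 + 69.27 + 6.43 + 9.57
= −88.73 dBm → −88.7 dBm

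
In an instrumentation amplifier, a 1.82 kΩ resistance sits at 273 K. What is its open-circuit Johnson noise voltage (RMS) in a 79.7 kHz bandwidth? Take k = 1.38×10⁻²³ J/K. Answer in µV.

V_n = √(4kTRB)
4kTRB = 4 × 1.38×10⁻²³ × 273 × 1.82×10³ × 7.97×10⁴ = 2.19×10⁻¹² V²
V_n = √(2.19×10⁻¹²) = 1.48×10⁻⁶ V = 1.48 µV

1.48 µV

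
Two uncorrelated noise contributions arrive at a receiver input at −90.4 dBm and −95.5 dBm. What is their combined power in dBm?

Convert to linear, add, convert back:
P₁ = 9.12×10⁻¹³ W, P₂ = 2.82×10⁻¹³ W
P_tot = 1.19×10⁻¹² W → 10 log₁₀(P_tot / 10⁻³) = −89.2 dBm

−89.2 dBm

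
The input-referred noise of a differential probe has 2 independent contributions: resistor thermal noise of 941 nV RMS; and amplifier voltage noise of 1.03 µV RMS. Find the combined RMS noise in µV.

1.40 µV

Uncorrelated sources add in power (mean-square): V_tot = √(ΣV_i²)
V_tot = √[(9.41×10⁻⁷)² + (1.03×10⁻⁶)²] = 1.40×10⁻⁶ V = 1.40 µV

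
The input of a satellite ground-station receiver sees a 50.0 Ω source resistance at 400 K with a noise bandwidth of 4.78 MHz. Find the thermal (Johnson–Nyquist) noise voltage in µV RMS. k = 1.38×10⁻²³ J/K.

V_n = √(4kTRB)
4kTRB = 4 × 1.38×10⁻²³ × 400 × 5.00×10¹ × 4.78×10⁶ = 5.28×10⁻¹² V²
V_n = √(5.28×10⁻¹²) = 2.30×10⁻⁶ V = 2.30 µV

2.30 µV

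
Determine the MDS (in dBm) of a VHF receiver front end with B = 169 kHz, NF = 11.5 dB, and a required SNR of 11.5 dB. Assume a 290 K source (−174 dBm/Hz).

−98.7 dBm

Sensitivity = −174 + 10 log₁₀(B) + NF + SNR_min
= −174 + 52.28 + 11.5 + 11.5
= −98.72 dBm → −98.7 dBm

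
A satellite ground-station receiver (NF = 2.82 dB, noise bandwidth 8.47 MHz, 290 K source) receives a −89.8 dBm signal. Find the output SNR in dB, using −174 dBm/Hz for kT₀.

Noise floor: N = −174 + 10 log₁₀(B) + NF
10 log₁₀(8.47×10⁶) = 69.28 dB
N = −174 + 69.28 + 2.82 = −101.90 dBm
SNR = P_sig − N = −89.8 − (−101.90) = 12.10 dB → 12.1 dB

12.1 dB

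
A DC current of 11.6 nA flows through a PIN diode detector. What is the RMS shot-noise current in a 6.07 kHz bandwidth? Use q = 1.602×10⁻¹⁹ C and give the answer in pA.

I_n = √(2qI·B)
2qI·B = 2 × 1.602×10⁻¹⁹ × 1.16×10⁻⁸ × 6.07×10³ = 2.26×10⁻²³ A²
I_n = √(2.26×10⁻²³) = 4.75×10⁻¹² A = 4.75 pA

4.75 pA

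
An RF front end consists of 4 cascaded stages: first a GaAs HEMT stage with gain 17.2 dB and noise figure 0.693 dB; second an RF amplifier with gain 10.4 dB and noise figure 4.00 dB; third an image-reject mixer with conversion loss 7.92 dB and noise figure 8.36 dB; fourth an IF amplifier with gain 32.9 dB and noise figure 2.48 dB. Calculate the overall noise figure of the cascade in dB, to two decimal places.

0.86 dB

Convert to linear (a loss of L dB is a gain of −L dB): F_i = 10^(NF_i/10), G_i = 10^(G_i,dB/10)
  Stage 1: F_1 = 10^(0.693/10) = 1.173, G_1 = 10^(17.2/10) = 52.48
  Stage 2: F_2 = 10^(4.00/10) = 2.512, G_2 = 10^(10.4/10) = 10.96
  Stage 3: F_3 = 10^(8.36/10) = 6.855, G_3 = 10^(−7.92/10) = 0.1614
  Stage 4: F_4 = 10^(2.48/10) = 1.770, G_4 = 10^(32.9/10) = 1950
Friis cascade:
  F = 1.173 + (2.512 − 1)/52.48 + (6.855 − 1)/575.4 + (1.770 − 1)/92.90 = 1.220
NF = 10 log₁₀(1.220) = 0.86 dB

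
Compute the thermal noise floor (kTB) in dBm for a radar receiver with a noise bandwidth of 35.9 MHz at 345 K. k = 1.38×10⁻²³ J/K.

P_n = kTB = 1.38×10⁻²³ × 345 × 3.59×10⁷ = 1.71×10⁻¹³ W
In dBm: 10 log₁₀(1.71×10⁻¹³ / 10⁻³) = −97.7 dBm

−97.7 dBm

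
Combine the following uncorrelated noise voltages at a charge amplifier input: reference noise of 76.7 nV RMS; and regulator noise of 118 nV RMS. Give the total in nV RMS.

Uncorrelated sources add in power (mean-square): V_tot = √(ΣV_i²)
V_tot = √[(7.67×10⁻⁸)² + (1.18×10⁻⁷)²] = 1.41×10⁻⁷ V = 141 nV

141 nV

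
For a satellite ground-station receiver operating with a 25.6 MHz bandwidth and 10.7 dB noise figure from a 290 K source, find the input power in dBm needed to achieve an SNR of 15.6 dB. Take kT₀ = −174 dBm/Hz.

−73.6 dBm

Sensitivity = −174 + 10 log₁₀(B) + NF + SNR_min
= −174 + 74.08 + 10.7 + 15.6
= −73.62 dBm → −73.6 dBm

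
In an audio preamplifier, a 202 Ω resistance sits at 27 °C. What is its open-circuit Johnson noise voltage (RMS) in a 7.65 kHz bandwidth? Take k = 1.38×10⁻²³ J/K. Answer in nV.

160 nV

T = 27 °C + 273.15 = 300.15 K
V_n = √(4kTRB)
4kTRB = 4 × 1.38×10⁻²³ × 300.15 × 2.02×10² × 7.65×10³ = 2.56×10⁻¹⁴ V²
V_n = √(2.56×10⁻¹⁴) = 1.60×10⁻⁷ V = 160 nV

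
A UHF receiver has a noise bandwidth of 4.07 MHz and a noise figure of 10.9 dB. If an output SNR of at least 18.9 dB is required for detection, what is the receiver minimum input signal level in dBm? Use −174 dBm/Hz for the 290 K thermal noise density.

Sensitivity = −174 + 10 log₁₀(B) + NF + SNR_min
= −174 + 66.1 + 10.9 + 18.9
= −78.1 dBm → −78.1 dBm

−78.1 dBm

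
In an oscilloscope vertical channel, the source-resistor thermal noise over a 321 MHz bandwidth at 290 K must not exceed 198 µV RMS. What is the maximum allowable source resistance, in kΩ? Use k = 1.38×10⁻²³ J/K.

7.63 kΩ

Johnson–Nyquist: V_n = √(4kTRB) ⇒ R = V_n² / (4kTB)
4kTB = 4 × 1.38×10⁻²³ × 290 × 3.21×10⁸ = 5.14×10⁻¹²
R = (1.98×10⁻⁴)² / 5.14×10⁻¹² = 7.63×10³ Ω = 7.63 kΩ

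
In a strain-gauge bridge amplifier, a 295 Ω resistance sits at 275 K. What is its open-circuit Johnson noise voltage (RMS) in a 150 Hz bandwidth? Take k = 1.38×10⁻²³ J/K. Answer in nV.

V_n = √(4kTRB)
4kTRB = 4 × 1.38×10⁻²³ × 275 × 2.95×10² × 1.50×10² = 6.72×10⁻¹⁶ V²
V_n = √(6.72×10⁻¹⁶) = 2.59×10⁻⁸ V = 25.9 nV

25.9 nV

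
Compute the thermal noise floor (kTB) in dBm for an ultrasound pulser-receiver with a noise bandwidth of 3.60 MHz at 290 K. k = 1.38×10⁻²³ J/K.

−108.4 dBm

P_n = kTB = 1.38×10⁻²³ × 290 × 3.60×10⁶ = 1.44×10⁻¹⁴ W
In dBm: 10 log₁₀(1.44×10⁻¹⁴ / 10⁻³) = −108.4 dBm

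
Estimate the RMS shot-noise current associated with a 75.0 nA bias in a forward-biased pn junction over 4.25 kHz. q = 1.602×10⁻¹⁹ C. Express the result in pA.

I_n = √(2qI·B)
2qI·B = 2 × 1.602×10⁻¹⁹ × 7.50×10⁻⁸ × 4.25×10³ = 1.02×10⁻²² A²
I_n = √(1.02×10⁻²²) = 1.01×10⁻¹¹ A = 10.1 pA

10.1 pA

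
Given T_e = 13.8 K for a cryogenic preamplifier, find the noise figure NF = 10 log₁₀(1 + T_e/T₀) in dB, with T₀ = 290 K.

0.202 dB

F = 1 + T_e/T₀ = 1 + 13.8/290 = 1.04759
NF = 10 log₁₀(1.04759) = 0.202 dB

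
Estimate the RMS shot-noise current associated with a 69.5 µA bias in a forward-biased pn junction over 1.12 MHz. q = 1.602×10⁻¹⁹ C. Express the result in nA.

I_n = √(2qI·B)
2qI·B = 2 × 1.602×10⁻¹⁹ × 6.95×10⁻⁵ × 1.12×10⁶ = 2.49×10⁻¹⁷ A²
I_n = √(2.49×10⁻¹⁷) = 4.99×10⁻⁹ A = 4.99 nA

4.99 nA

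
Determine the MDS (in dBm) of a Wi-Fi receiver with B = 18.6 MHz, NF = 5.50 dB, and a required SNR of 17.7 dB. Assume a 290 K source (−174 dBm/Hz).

Sensitivity = −174 + 10 log₁₀(B) + NF + SNR_min
= −174 + 72.7 + 5.50 + 17.7
= −78.10 dBm → −78.1 dBm

−78.1 dBm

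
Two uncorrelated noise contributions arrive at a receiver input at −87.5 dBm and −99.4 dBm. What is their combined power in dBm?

−87.2 dBm

Convert to linear, add, convert back:
P₁ = 1.78×10⁻¹² W, P₂ = 1.15×10⁻¹³ W
P_tot = 1.89×10⁻¹² W → 10 log₁₀(P_tot / 10⁻³) = −87.2 dBm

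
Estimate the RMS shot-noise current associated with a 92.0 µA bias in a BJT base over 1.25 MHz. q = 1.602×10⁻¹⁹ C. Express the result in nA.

6.07 nA

I_n = √(2qI·B)
2qI·B = 2 × 1.602×10⁻¹⁹ × 9.20×10⁻⁵ × 1.25×10⁶ = 3.68×10⁻¹⁷ A²
I_n = √(3.68×10⁻¹⁷) = 6.07×10⁻⁹ A = 6.07 nA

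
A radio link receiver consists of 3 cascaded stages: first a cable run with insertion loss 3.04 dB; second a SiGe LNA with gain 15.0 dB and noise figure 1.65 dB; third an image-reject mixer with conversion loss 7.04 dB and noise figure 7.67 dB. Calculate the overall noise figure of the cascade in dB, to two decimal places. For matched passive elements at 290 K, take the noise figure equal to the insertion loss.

Convert to linear (a loss of L dB is a gain of −L dB): F_i = 10^(NF_i/10), G_i = 10^(G_i,dB/10)
  Stage 1: F_1 = 10^(3.04/10) = 2.014, G_1 = 10^(−3.04/10) = 0.4966
  Stage 2: F_2 = 10^(1.65/10) = 1.462, G_2 = 10^(15.0/10) = 31.62
  Stage 3: F_3 = 10^(7.67/10) = 5.848, G_3 = 10^(−7.04/10) = 0.1977
Friis cascade:
  F = 2.014 + (1.462 − 1)/0.4966 + (5.848 − 1)/15.70 = 3.253
NF = 10 log₁₀(3.253) = 5.12 dB

5.12 dB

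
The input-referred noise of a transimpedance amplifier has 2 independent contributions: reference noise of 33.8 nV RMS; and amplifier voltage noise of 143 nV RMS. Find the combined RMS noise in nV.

Uncorrelated sources add in power (mean-square): V_tot = √(ΣV_i²)
V_tot = √[(3.38×10⁻⁸)² + (1.43×10⁻⁷)²] = 1.47×10⁻⁷ V = 147 nV

147 nV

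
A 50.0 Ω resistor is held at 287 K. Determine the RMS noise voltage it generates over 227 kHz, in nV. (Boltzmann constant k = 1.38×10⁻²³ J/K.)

424 nV

V_n = √(4kTRB)
4kTRB = 4 × 1.38×10⁻²³ × 287 × 5.00×10¹ × 2.27×10⁵ = 1.80×10⁻¹³ V²
V_n = √(1.80×10⁻¹³) = 4.24×10⁻⁷ V = 424 nV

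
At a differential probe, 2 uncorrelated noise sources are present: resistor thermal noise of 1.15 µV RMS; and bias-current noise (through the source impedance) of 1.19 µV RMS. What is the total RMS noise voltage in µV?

1.65 µV

Uncorrelated sources add in power (mean-square): V_tot = √(ΣV_i²)
V_tot = √[(1.15×10⁻⁶)² + (1.19×10⁻⁶)²] = 1.65×10⁻⁶ V = 1.65 µV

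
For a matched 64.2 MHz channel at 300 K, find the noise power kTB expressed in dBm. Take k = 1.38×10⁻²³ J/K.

P_n = kTB = 1.38×10⁻²³ × 300 × 6.42×10⁷ = 2.66×10⁻¹³ W
In dBm: 10 log₁₀(2.66×10⁻¹³ / 10⁻³) = −95.8 dBm

−95.8 dBm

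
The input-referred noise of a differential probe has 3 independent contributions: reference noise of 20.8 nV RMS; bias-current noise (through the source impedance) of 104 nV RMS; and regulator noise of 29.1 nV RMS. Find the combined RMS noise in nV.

Uncorrelated sources add in power (mean-square): V_tot = √(ΣV_i²)
V_tot = √[(2.08×10⁻⁸)² + (1.04×10⁻⁷)² + (2.91×10⁻⁸)²] = 1.10×10⁻⁷ V = 110 nV

110 nV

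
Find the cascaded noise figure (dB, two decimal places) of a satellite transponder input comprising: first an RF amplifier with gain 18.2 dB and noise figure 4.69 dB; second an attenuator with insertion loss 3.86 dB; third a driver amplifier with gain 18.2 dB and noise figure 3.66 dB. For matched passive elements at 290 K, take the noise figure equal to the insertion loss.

4.79 dB

Convert to linear (a loss of L dB is a gain of −L dB): F_i = 10^(NF_i/10), G_i = 10^(G_i,dB/10)
  Stage 1: F_1 = 10^(4.69/10) = 2.944, G_1 = 10^(18.2/10) = 66.07
  Stage 2: F_2 = 10^(3.86/10) = 2.432, G_2 = 10^(−3.86/10) = 0.4111
  Stage 3: F_3 = 10^(3.66/10) = 2.323, G_3 = 10^(18.2/10) = 66.07
Friis cascade:
  F = 2.944 + (2.432 − 1)/66.07 + (2.323 − 1)/27.16 = 3.015
NF = 10 log₁₀(3.015) = 4.79 dB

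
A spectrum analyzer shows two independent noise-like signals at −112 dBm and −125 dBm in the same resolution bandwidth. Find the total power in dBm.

Convert to linear, add, convert back:
P₁ = 6.31×10⁻¹⁵ W, P₂ = 3.16×10⁻¹⁶ W
P_tot = 6.63×10⁻¹⁵ W → 10 log₁₀(P_tot / 10⁻³) = −111.8 dBm

−111.8 dBm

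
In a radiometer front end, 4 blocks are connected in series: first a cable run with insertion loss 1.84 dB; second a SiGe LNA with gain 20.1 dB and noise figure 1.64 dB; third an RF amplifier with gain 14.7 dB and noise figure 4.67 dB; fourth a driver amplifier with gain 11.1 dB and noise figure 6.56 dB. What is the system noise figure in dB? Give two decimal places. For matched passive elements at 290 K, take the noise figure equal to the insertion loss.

3.54 dB

Convert to linear (a loss of L dB is a gain of −L dB): F_i = 10^(NF_i/10), G_i = 10^(G_i,dB/10)
  Stage 1: F_1 = 10^(1.84/10) = 1.528, G_1 = 10^(−1.84/10) = 0.6546
  Stage 2: F_2 = 10^(1.64/10) = 1.459, G_2 = 10^(20.1/10) = 102.3
  Stage 3: F_3 = 10^(4.67/10) = 2.931, G_3 = 10^(14.7/10) = 29.51
  Stage 4: F_4 = 10^(6.56/10) = 4.529, G_4 = 10^(11.1/10) = 12.88
Friis cascade:
  F = 1.528 + (1.459 − 1)/0.6546 + (2.931 − 1)/66.99 + (4.529 − 1)/1977 = 2.259
NF = 10 log₁₀(2.259) = 3.54 dB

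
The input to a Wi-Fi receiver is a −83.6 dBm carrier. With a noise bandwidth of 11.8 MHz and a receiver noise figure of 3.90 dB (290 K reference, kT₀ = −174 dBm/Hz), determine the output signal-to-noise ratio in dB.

15.8 dB

Noise floor: N = −174 + 10 log₁₀(B) + NF
10 log₁₀(1.18×10⁷) = 70.72 dB
N = −174 + 70.72 + 3.90 = −99.38 dBm
SNR = P_sig − N = −83.6 − (−99.38) = 15.78 dB → 15.8 dB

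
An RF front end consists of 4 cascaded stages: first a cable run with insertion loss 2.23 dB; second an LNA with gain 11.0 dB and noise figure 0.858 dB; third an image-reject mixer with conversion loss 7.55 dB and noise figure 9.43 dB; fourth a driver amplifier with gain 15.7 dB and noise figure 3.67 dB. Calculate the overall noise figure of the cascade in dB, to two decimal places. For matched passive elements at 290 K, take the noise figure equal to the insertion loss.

Convert to linear (a loss of L dB is a gain of −L dB): F_i = 10^(NF_i/10), G_i = 10^(G_i,dB/10)
  Stage 1: F_1 = 10^(2.23/10) = 1.671, G_1 = 10^(−2.23/10) = 0.5984
  Stage 2: F_2 = 10^(0.858/10) = 1.218, G_2 = 10^(11.0/10) = 12.59
  Stage 3: F_3 = 10^(9.43/10) = 8.770, G_3 = 10^(−7.55/10) = 0.1758
  Stage 4: F_4 = 10^(3.67/10) = 2.328, G_4 = 10^(15.7/10) = 37.15
Friis cascade:
  F = 1.671 + (1.218 − 1)/0.5984 + (8.770 − 1)/7.534 + (2.328 − 1)/1.324 = 4.070
NF = 10 log₁₀(4.070) = 6.10 dB

6.10 dB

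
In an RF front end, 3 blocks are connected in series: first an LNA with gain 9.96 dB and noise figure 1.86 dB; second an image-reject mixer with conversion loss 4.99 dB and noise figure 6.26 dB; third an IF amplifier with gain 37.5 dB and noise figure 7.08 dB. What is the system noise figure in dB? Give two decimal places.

5.01 dB

Convert to linear (a loss of L dB is a gain of −L dB): F_i = 10^(NF_i/10), G_i = 10^(G_i,dB/10)
  Stage 1: F_1 = 10^(1.86/10) = 1.535, G_1 = 10^(9.96/10) = 9.908
  Stage 2: F_2 = 10^(6.26/10) = 4.227, G_2 = 10^(−4.99/10) = 0.3170
  Stage 3: F_3 = 10^(7.08/10) = 5.105, G_3 = 10^(37.5/10) = 5623
Friis cascade:
  F = 1.535 + (4.227 − 1)/9.908 + (5.105 − 1)/3.141 = 3.167
NF = 10 log₁₀(3.167) = 5.01 dB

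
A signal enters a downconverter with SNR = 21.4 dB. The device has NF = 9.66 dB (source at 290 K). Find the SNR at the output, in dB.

By definition F = SNR_in/SNR_out, so in dB: SNR_out = SNR_in − NF
SNR_out = 21.4 − 9.66 = 11.74 dB

11.74 dB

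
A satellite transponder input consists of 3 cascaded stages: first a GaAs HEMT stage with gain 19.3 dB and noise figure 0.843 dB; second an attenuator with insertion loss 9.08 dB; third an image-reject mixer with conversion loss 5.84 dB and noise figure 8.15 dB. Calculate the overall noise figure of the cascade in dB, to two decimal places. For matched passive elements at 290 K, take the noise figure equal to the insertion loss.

Convert to linear (a loss of L dB is a gain of −L dB): F_i = 10^(NF_i/10), G_i = 10^(G_i,dB/10)
  Stage 1: F_1 = 10^(0.843/10) = 1.214, G_1 = 10^(19.3/10) = 85.11
  Stage 2: F_2 = 10^(9.08/10) = 8.091, G_2 = 10^(−9.08/10) = 0.1236
  Stage 3: F_3 = 10^(8.15/10) = 6.531, G_3 = 10^(−5.84/10) = 0.2606
Friis cascade:
  F = 1.214 + (8.091 − 1)/85.11 + (6.531 − 1)/10.52 = 1.823
NF = 10 log₁₀(1.823) = 2.61 dB

2.61 dB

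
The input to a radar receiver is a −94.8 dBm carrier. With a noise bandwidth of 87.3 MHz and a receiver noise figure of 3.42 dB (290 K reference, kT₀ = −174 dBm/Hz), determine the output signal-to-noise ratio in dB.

Noise floor: N = −174 + 10 log₁₀(B) + NF
10 log₁₀(8.73×10⁷) = 79.41 dB
N = −174 + 79.41 + 3.42 = −91.17 dBm
SNR = P_sig − N = −94.8 − (−91.17) = −3.63 dB → −3.6 dB

−3.6 dB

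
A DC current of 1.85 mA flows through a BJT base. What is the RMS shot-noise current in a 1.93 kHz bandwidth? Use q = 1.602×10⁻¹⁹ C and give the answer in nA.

I_n = √(2qI·B)
2qI·B = 2 × 1.602×10⁻¹⁹ × 1.85×10⁻³ × 1.93×10³ = 1.14×10⁻¹⁸ A²
I_n = √(1.14×10⁻¹⁸) = 1.07×10⁻⁹ A = 1.07 nA

1.07 nA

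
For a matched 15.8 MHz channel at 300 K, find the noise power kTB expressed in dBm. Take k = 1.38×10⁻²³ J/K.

−101.8 dBm

P_n = kTB = 1.38×10⁻²³ × 300 × 1.58×10⁷ = 6.54×10⁻¹⁴ W
In dBm: 10 log₁₀(6.54×10⁻¹⁴ / 10⁻³) = −101.8 dBm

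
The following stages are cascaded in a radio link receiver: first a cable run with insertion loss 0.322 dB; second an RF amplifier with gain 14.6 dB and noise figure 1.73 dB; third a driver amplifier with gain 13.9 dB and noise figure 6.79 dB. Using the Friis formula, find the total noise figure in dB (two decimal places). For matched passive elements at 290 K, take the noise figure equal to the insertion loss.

Convert to linear (a loss of L dB is a gain of −L dB): F_i = 10^(NF_i/10), G_i = 10^(G_i,dB/10)
  Stage 1: F_1 = 10^(0.322/10) = 1.077, G_1 = 10^(−0.322/10) = 0.9285
  Stage 2: F_2 = 10^(1.73/10) = 1.489, G_2 = 10^(14.6/10) = 28.84
  Stage 3: F_3 = 10^(6.79/10) = 4.775, G_3 = 10^(13.9/10) = 24.55
Friis cascade:
  F = 1.077 + (1.489 − 1)/0.9285 + (4.775 − 1)/26.78 = 1.745
NF = 10 log₁₀(1.745) = 2.42 dB

2.42 dB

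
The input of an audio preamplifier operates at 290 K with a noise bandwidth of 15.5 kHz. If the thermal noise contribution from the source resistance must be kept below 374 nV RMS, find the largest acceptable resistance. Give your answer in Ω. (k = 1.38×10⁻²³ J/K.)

Johnson–Nyquist: V_n = √(4kTRB) ⇒ R = V_n² / (4kTB)
4kTB = 4 × 1.38×10⁻²³ × 290 × 1.55×10⁴ = 2.48×10⁻¹⁶
R = (3.74×10⁻⁷)² / 2.48×10⁻¹⁶ = 5.64×10² Ω = 564 Ω

564 Ω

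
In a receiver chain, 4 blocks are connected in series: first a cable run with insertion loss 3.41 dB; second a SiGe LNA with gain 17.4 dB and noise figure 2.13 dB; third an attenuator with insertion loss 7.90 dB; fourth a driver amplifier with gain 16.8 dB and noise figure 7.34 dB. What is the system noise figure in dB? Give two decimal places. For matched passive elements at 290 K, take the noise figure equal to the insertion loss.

Convert to linear (a loss of L dB is a gain of −L dB): F_i = 10^(NF_i/10), G_i = 10^(G_i,dB/10)
  Stage 1: F_1 = 10^(3.41/10) = 2.193, G_1 = 10^(−3.41/10) = 0.4560
  Stage 2: F_2 = 10^(2.13/10) = 1.633, G_2 = 10^(17.4/10) = 54.95
  Stage 3: F_3 = 10^(7.90/10) = 6.166, G_3 = 10^(−7.90/10) = 0.1622
  Stage 4: F_4 = 10^(7.34/10) = 5.420, G_4 = 10^(16.8/10) = 47.86
Friis cascade:
  F = 2.193 + (1.633 − 1)/0.4560 + (6.166 − 1)/25.06 + (5.420 − 1)/4.064 = 4.875
NF = 10 log₁₀(4.875) = 6.88 dB

6.88 dB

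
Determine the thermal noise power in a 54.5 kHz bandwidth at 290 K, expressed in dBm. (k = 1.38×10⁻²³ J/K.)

−126.6 dBm

P_n = kTB = 1.38×10⁻²³ × 290 × 5.45×10⁴ = 2.18×10⁻¹⁶ W
In dBm: 10 log₁₀(2.18×10⁻¹⁶ / 10⁻³) = −126.6 dBm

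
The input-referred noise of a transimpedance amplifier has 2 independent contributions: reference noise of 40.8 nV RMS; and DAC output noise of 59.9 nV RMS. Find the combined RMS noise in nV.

72.5 nV

Uncorrelated sources add in power (mean-square): V_tot = √(ΣV_i²)
V_tot = √[(4.08×10⁻⁸)² + (5.99×10⁻⁸)²] = 7.25×10⁻⁸ V = 72.5 nV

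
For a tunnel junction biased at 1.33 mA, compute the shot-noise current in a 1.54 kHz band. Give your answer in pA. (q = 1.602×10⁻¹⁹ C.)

810 pA

I_n = √(2qI·B)
2qI·B = 2 × 1.602×10⁻¹⁹ × 1.33×10⁻³ × 1.54×10³ = 6.56×10⁻¹⁹ A²
I_n = √(6.56×10⁻¹⁹) = 8.10×10⁻¹⁰ A = 810 pA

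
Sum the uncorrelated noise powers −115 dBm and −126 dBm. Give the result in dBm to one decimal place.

−114.7 dBm

Convert to linear, add, convert back:
P₁ = 3.16×10⁻¹⁵ W, P₂ = 2.51×10⁻¹⁶ W
P_tot = 3.41×10⁻¹⁵ W → 10 log₁₀(P_tot / 10⁻³) = −114.7 dBm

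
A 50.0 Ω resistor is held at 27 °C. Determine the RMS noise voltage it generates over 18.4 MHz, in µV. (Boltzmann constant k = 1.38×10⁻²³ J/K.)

3.90 µV

T = 27 °C + 273.15 = 300.15 K
V_n = √(4kTRB)
4kTRB = 4 × 1.38×10⁻²³ × 300.15 × 5.00×10¹ × 1.84×10⁷ = 1.52×10⁻¹¹ V²
V_n = √(1.52×10⁻¹¹) = 3.90×10⁻⁶ V = 3.90 µV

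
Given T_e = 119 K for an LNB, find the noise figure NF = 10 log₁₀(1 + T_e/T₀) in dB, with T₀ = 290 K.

F = 1 + T_e/T₀ = 1 + 119/290 = 1.41034
NF = 10 log₁₀(1.41034) = 1.49 dB

1.49 dB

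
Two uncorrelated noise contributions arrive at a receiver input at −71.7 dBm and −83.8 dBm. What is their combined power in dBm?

−71.4 dBm

Convert to linear, add, convert back:
P₁ = 6.76×10⁻¹¹ W, P₂ = 4.17×10⁻¹² W
P_tot = 7.18×10⁻¹¹ W → 10 log₁₀(P_tot / 10⁻³) = −71.4 dBm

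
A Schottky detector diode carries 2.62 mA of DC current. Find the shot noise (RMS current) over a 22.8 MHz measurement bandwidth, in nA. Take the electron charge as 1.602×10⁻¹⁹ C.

138 nA

I_n = √(2qI·B)
2qI·B = 2 × 1.602×10⁻¹⁹ × 2.62×10⁻³ × 2.28×10⁷ = 1.91×10⁻¹⁴ A²
I_n = √(1.91×10⁻¹⁴) = 1.38×10⁻⁷ A = 138 nA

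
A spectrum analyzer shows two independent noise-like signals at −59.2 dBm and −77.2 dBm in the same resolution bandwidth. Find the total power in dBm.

−59.1 dBm

Convert to linear, add, convert back:
P₁ = 1.20×10⁻⁹ W, P₂ = 1.91×10⁻¹¹ W
P_tot = 1.22×10⁻⁹ W → 10 log₁₀(P_tot / 10⁻³) = −59.1 dBm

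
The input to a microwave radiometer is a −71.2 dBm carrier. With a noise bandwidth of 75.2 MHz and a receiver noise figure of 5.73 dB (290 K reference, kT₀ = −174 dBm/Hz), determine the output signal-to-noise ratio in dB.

18.3 dB

Noise floor: N = −174 + 10 log₁₀(B) + NF
10 log₁₀(7.52×10⁷) = 78.76 dB
N = −174 + 78.76 + 5.73 = −89.51 dBm
SNR = P_sig − N = −71.2 − (−89.51) = 18.31 dB → 18.3 dB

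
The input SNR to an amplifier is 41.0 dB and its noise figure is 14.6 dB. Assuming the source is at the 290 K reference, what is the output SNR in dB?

By definition F = SNR_in/SNR_out, so in dB: SNR_out = SNR_in − NF
SNR_out = 41.0 − 14.6 = 26.4 dB

26.4 dB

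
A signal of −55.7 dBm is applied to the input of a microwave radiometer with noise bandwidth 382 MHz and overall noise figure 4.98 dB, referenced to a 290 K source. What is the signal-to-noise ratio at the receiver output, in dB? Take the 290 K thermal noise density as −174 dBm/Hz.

Noise floor: N = −174 + 10 log₁₀(B) + NF
10 log₁₀(3.82×10⁸) = 85.82 dB
N = −174 + 85.82 + 4.98 = −83.20 dBm
SNR = P_sig − N = −55.7 − (−83.20) = 27.50 dB → 27.5 dB

27.5 dB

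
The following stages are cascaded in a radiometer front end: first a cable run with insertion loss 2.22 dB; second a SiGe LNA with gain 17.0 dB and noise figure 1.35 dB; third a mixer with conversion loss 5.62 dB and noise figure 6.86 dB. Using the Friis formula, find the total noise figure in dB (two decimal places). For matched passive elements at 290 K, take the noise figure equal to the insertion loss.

Convert to linear (a loss of L dB is a gain of −L dB): F_i = 10^(NF_i/10), G_i = 10^(G_i,dB/10)
  Stage 1: F_1 = 10^(2.22/10) = 1.667, G_1 = 10^(−2.22/10) = 0.5998
  Stage 2: F_2 = 10^(1.35/10) = 1.365, G_2 = 10^(17.0/10) = 50.12
  Stage 3: F_3 = 10^(6.86/10) = 4.853, G_3 = 10^(−5.62/10) = 0.2742
Friis cascade:
  F = 1.667 + (1.365 − 1)/0.5998 + (4.853 − 1)/30.06 = 2.403
NF = 10 log₁₀(2.403) = 3.81 dB

3.81 dB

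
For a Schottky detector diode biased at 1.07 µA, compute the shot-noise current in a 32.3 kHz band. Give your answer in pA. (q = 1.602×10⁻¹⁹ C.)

105 pA

I_n = √(2qI·B)
2qI·B = 2 × 1.602×10⁻¹⁹ × 1.07×10⁻⁶ × 3.23×10⁴ = 1.11×10⁻²⁰ A²
I_n = √(1.11×10⁻²⁰) = 1.05×10⁻¹⁰ A = 105 pA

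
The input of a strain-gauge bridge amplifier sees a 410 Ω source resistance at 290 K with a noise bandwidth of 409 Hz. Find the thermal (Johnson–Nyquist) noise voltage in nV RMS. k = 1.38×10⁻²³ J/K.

51.8 nV

V_n = √(4kTRB)
4kTRB = 4 × 1.38×10⁻²³ × 290 × 4.10×10² × 4.09×10² = 2.68×10⁻¹⁵ V²
V_n = √(2.68×10⁻¹⁵) = 5.18×10⁻⁸ V = 51.8 nV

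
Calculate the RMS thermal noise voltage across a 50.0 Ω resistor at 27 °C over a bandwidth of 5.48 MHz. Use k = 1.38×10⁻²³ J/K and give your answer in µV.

2.13 µV

T = 27 °C + 273.15 = 300.15 K
V_n = √(4kTRB)
4kTRB = 4 × 1.38×10⁻²³ × 300.15 × 5.00×10¹ × 5.48×10⁶ = 4.54×10⁻¹² V²
V_n = √(4.54×10⁻¹²) = 2.13×10⁻⁶ V = 2.13 µV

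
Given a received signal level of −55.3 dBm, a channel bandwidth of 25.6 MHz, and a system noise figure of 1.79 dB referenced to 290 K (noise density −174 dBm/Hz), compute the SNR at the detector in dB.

Noise floor: N = −174 + 10 log₁₀(B) + NF
10 log₁₀(2.56×10⁷) = 74.08 dB
N = −174 + 74.08 + 1.79 = −98.13 dBm
SNR = P_sig − N = −55.3 − (−98.13) = 42.83 dB → 42.8 dB

42.8 dB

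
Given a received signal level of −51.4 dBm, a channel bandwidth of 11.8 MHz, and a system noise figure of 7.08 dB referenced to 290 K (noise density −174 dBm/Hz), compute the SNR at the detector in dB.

Noise floor: N = −174 + 10 log₁₀(B) + NF
10 log₁₀(1.18×10⁷) = 70.72 dB
N = −174 + 70.72 + 7.08 = −96.20 dBm
SNR = P_sig − N = −51.4 − (−96.20) = 44.80 dB → 44.8 dB

44.8 dB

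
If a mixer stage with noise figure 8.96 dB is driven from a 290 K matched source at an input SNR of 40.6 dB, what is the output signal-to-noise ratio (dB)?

31.64 dB

By definition F = SNR_in/SNR_out, so in dB: SNR_out = SNR_in − NF
SNR_out = 40.6 − 8.96 = 31.64 dB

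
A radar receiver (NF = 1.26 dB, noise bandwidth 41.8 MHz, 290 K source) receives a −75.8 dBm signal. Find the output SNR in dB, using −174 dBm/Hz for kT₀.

20.7 dB

Noise floor: N = −174 + 10 log₁₀(B) + NF
10 log₁₀(4.18×10⁷) = 76.21 dB
N = −174 + 76.21 + 1.26 = −96.53 dBm
SNR = P_sig − N = −75.8 − (−96.53) = 20.73 dB → 20.7 dB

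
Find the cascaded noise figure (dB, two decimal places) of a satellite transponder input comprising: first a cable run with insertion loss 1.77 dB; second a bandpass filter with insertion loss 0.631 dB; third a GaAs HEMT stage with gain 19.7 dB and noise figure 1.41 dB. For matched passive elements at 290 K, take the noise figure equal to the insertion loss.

Convert to linear (a loss of L dB is a gain of −L dB): F_i = 10^(NF_i/10), G_i = 10^(G_i,dB/10)
  Stage 1: F_1 = 10^(1.77/10) = 1.503, G_1 = 10^(−1.77/10) = 0.6653
  Stage 2: F_2 = 10^(0.631/10) = 1.156, G_2 = 10^(−0.631/10) = 0.8648
  Stage 3: F_3 = 10^(1.41/10) = 1.384, G_3 = 10^(19.7/10) = 93.33
Friis cascade:
  F = 1.503 + (1.156 − 1)/0.6653 + (1.384 − 1)/0.5753 = 2.405
NF = 10 log₁₀(2.405) = 3.81 dB

3.81 dB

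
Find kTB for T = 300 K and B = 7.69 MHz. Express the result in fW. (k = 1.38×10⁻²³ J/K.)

P_n = kTB = 1.38×10⁻²³ × 300 × 7.69×10⁶ = 3.18×10⁻¹⁴ W = 31.8 fW

31.8 fW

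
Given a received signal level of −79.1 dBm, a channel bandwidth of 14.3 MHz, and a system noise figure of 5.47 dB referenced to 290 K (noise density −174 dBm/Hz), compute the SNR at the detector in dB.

Noise floor: N = −174 + 10 log₁₀(B) + NF
10 log₁₀(1.43×10⁷) = 71.55 dB
N = −174 + 71.55 + 5.47 = −96.98 dBm
SNR = P_sig − N = −79.1 − (−96.98) = 17.88 dB → 17.9 dB

17.9 dB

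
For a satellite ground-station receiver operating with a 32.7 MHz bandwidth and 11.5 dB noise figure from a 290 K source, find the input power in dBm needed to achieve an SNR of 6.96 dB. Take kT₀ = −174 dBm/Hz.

−80.4 dBm

Sensitivity = −174 + 10 log₁₀(B) + NF + SNR_min
= −174 + 75.15 + 11.5 + 6.96
= −80.39 dBm → −80.4 dBm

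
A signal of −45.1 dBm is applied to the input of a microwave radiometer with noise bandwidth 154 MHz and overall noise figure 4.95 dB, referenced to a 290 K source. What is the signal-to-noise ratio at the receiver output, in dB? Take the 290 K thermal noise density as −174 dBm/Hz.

Noise floor: N = −174 + 10 log₁₀(B) + NF
10 log₁₀(1.54×10⁸) = 81.88 dB
N = −174 + 81.88 + 4.95 = −87.17 dBm
SNR = P_sig − N = −45.1 − (−87.17) = 42.07 dB → 42.1 dB

42.1 dB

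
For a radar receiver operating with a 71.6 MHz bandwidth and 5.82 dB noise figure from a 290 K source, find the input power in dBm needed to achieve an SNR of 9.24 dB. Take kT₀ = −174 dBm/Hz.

−80.4 dBm

Sensitivity = −174 + 10 log₁₀(B) + NF + SNR_min
= −174 + 78.55 + 5.82 + 9.24
= −80.39 dBm → −80.4 dBm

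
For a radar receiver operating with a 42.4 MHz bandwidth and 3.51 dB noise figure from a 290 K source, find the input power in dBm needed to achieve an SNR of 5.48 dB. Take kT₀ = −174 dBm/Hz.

Sensitivity = −174 + 10 log₁₀(B) + NF + SNR_min
= −174 + 76.27 + 3.51 + 5.48
= −88.74 dBm → −88.7 dBm

−88.7 dBm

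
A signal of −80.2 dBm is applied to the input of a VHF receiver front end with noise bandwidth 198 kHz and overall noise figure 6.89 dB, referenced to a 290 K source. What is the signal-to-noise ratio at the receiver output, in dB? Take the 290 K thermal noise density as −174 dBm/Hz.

Noise floor: N = −174 + 10 log₁₀(B) + NF
10 log₁₀(1.98×10⁵) = 52.97 dB
N = −174 + 52.97 + 6.89 = −114.14 dBm
SNR = P_sig − N = −80.2 − (−114.14) = 33.94 dB → 33.9 dB

33.9 dB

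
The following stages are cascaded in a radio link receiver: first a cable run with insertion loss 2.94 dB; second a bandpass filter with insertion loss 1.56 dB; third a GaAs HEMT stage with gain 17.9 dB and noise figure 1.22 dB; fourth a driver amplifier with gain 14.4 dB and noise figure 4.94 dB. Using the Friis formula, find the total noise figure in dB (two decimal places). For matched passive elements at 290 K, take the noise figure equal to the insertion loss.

Convert to linear (a loss of L dB is a gain of −L dB): F_i = 10^(NF_i/10), G_i = 10^(G_i,dB/10)
  Stage 1: F_1 = 10^(2.94/10) = 1.968, G_1 = 10^(−2.94/10) = 0.5082
  Stage 2: F_2 = 10^(1.56/10) = 1.432, G_2 = 10^(−1.56/10) = 0.6982
  Stage 3: F_3 = 10^(1.22/10) = 1.324, G_3 = 10^(17.9/10) = 61.66
  Stage 4: F_4 = 10^(4.94/10) = 3.119, G_4 = 10^(14.4/10) = 27.54
Friis cascade:
  F = 1.968 + (1.432 − 1)/0.5082 + (1.324 − 1)/0.3548 + (3.119 − 1)/21.88 = 3.829
NF = 10 log₁₀(3.829) = 5.83 dB

5.83 dB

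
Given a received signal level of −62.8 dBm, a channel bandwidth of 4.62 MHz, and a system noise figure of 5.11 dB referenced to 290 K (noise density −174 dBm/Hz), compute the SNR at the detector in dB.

39.4 dB

Noise floor: N = −174 + 10 log₁₀(B) + NF
10 log₁₀(4.62×10⁶) = 66.65 dB
N = −174 + 66.65 + 5.11 = −102.24 dBm
SNR = P_sig − N = −62.8 − (−102.24) = 39.44 dB → 39.4 dB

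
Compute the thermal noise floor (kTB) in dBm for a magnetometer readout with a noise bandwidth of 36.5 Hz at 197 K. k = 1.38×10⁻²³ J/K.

P_n = kTB = 1.38×10⁻²³ × 197 × 3.65×10¹ = 9.92×10⁻²⁰ W
In dBm: 10 log₁₀(9.92×10⁻²⁰ / 10⁻³) = −160.0 dBm

−160.0 dBm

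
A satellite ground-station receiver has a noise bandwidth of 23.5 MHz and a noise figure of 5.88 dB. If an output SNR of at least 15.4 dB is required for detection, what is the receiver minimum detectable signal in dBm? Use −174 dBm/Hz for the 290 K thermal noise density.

−79.0 dBm

Sensitivity = −174 + 10 log₁₀(B) + NF + SNR_min
= −174 + 73.71 + 5.88 + 15.4
= −79.01 dBm → −79.0 dBm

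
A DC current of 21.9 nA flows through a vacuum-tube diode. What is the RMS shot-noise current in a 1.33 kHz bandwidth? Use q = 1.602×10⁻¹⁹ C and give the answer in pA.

I_n = √(2qI·B)
2qI·B = 2 × 1.602×10⁻¹⁹ × 2.19×10⁻⁸ × 1.33×10³ = 9.33×10⁻²⁴ A²
I_n = √(9.33×10⁻²⁴) = 3.05×10⁻¹² A = 3.05 pA

3.05 pA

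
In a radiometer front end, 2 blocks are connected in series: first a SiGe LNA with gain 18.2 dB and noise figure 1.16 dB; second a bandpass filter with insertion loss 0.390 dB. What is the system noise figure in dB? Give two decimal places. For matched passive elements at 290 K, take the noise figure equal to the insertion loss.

1.16 dB

Convert to linear (a loss of L dB is a gain of −L dB): F_i = 10^(NF_i/10), G_i = 10^(G_i,dB/10)
  Stage 1: F_1 = 10^(1.16/10) = 1.306, G_1 = 10^(18.2/10) = 66.07
  Stage 2: F_2 = 10^(0.390/10) = 1.094, G_2 = 10^(−0.390/10) = 0.9141
Friis cascade:
  F = 1.306 + (1.094 − 1)/66.07 = 1.308
NF = 10 log₁₀(1.308) = 1.16 dB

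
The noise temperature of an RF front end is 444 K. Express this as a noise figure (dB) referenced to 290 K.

4.03 dB

F = 1 + T_e/T₀ = 1 + 444/290 = 2.53103
NF = 10 log₁₀(2.53103) = 4.03 dB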